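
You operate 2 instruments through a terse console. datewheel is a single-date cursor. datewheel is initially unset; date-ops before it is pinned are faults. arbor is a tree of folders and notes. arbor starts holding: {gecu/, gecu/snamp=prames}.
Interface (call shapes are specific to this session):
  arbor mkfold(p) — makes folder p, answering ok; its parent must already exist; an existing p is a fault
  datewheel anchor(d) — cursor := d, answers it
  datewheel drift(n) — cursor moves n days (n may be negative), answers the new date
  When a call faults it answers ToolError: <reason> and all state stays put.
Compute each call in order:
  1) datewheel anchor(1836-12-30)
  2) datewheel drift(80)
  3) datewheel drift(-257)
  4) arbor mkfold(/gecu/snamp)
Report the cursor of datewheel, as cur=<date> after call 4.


Answer: cur=1836-07-06

Derivation:
% datewheel anchor(d='1836-12-30') => 1836-12-30
% datewheel drift(n='80') => 1837-03-20
% datewheel drift(n='-257') => 1836-07-06
% arbor mkfold(p='/gecu/snamp') => ToolError: exists


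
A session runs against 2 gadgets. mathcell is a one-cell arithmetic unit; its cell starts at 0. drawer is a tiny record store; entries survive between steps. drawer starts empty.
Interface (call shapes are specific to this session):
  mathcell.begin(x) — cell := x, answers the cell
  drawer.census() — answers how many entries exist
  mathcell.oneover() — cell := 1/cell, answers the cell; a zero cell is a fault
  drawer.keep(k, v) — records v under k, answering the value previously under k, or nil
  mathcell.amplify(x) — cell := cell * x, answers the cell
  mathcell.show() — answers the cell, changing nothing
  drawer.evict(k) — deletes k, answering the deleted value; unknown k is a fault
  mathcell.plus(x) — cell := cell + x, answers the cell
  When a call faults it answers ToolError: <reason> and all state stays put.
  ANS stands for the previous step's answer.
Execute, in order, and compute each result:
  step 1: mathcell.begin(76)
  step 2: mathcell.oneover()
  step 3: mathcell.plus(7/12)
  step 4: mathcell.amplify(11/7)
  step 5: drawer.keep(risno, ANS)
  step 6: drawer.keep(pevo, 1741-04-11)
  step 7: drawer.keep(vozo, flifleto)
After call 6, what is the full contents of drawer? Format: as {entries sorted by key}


Answer: {pevo=1741-04-11, risno=374/399}

Derivation:
;; mathcell.begin(x='76') => 76
;; mathcell.oneover() => 1/76
;; mathcell.plus(x='7/12') => 34/57
;; mathcell.amplify(x='11/7') => 374/399
;; drawer.keep(k='risno', v='ANS') => nil
;; drawer.keep(k='pevo', v='1741-04-11') => nil
;; drawer.keep(k='vozo', v='flifleto') => nil


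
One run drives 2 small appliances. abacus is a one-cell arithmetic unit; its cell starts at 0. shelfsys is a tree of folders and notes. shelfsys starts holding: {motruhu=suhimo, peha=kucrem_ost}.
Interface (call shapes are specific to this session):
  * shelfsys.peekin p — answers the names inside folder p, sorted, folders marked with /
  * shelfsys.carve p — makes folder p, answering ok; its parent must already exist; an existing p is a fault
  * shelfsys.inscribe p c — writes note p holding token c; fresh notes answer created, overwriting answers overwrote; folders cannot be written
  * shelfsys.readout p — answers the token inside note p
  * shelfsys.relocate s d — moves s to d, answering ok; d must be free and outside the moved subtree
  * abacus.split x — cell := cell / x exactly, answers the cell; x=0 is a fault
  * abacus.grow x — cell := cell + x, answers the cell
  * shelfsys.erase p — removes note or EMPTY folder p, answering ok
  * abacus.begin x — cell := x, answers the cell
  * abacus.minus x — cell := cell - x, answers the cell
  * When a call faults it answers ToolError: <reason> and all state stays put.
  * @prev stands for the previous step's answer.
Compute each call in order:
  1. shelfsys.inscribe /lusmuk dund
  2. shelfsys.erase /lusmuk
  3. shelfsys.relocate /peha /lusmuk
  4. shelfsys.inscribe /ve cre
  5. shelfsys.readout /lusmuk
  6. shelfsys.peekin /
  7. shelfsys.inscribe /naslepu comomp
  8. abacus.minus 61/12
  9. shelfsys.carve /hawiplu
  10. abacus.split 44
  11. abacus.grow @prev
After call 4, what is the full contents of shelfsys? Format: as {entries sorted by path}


> shelfsys.inscribe p→/lusmuk c→dund
:: created
> shelfsys.erase p→/lusmuk
:: ok
> shelfsys.relocate s→/peha d→/lusmuk
:: ok
> shelfsys.inscribe p→/ve c→cre
:: created
> shelfsys.readout p→/lusmuk
:: kucrem_ost
> shelfsys.peekin p→/
:: [lusmuk, motruhu, ve]
> shelfsys.inscribe p→/naslepu c→comomp
:: created
> abacus.minus x→61/12
:: -61/12
> shelfsys.carve p→/hawiplu
:: ok
> abacus.split x→44
:: -61/528
> abacus.grow x→@prev
:: -61/264

Answer: {lusmuk=kucrem_ost, motruhu=suhimo, ve=cre}


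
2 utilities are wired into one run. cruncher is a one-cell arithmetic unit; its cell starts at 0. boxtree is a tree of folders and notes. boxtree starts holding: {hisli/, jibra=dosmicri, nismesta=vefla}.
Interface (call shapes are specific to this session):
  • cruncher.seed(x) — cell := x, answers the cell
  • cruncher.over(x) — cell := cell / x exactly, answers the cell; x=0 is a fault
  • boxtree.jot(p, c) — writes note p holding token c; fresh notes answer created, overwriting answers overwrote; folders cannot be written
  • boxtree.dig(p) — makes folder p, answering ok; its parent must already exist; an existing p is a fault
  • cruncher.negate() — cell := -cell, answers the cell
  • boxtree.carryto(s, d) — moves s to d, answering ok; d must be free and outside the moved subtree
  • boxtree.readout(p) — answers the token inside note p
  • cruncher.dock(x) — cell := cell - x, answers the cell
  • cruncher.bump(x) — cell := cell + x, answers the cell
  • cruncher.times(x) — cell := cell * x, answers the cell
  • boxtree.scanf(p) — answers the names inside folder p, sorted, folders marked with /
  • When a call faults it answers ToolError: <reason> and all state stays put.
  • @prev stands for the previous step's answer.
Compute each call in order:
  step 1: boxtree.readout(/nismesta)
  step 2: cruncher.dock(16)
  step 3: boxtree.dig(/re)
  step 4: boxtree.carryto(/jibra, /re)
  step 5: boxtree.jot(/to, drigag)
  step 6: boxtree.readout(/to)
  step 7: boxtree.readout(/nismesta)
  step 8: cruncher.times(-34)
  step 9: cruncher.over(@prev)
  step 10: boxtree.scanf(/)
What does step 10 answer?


>>> readout p=/nismesta
= vefla
>>> dock x=16
= -16
>>> dig p=/re
= ok
>>> carryto s=/jibra d=/re
= ToolError: exists
>>> jot p=/to c=drigag
= created
>>> readout p=/to
= drigag
>>> readout p=/nismesta
= vefla
>>> times x=-34
= 544
>>> over x=@prev
= 1
>>> scanf p=/
= [hisli/, jibra, nismesta, re/, to]

Answer: [hisli/, jibra, nismesta, re/, to]


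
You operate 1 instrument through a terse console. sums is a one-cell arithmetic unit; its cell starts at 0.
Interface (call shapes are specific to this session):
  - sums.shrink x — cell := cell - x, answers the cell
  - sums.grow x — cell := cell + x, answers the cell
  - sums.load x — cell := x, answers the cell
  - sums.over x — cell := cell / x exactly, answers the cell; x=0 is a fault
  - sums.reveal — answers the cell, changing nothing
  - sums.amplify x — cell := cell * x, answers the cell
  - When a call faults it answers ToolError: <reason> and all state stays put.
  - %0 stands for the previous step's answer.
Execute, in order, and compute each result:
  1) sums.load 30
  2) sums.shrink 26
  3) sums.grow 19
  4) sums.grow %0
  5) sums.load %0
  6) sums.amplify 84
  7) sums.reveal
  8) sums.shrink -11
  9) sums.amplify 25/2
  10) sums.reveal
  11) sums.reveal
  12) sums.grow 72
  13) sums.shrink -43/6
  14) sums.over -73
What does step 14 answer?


Answer: -145550/219

Derivation:
·→ sums.load(x='30')
·← 30
·→ sums.shrink(x='26')
·← 4
·→ sums.grow(x='19')
·← 23
·→ sums.grow(x='%0')
·← 46
·→ sums.load(x='%0')
·← 46
·→ sums.amplify(x='84')
·← 3864
·→ sums.reveal()
·← 3864
·→ sums.shrink(x='-11')
·← 3875
·→ sums.amplify(x='25/2')
·← 96875/2
·→ sums.reveal()
·← 96875/2
·→ sums.reveal()
·← 96875/2
·→ sums.grow(x='72')
·← 97019/2
·→ sums.shrink(x='-43/6')
·← 145550/3
·→ sums.over(x='-73')
·← -145550/219


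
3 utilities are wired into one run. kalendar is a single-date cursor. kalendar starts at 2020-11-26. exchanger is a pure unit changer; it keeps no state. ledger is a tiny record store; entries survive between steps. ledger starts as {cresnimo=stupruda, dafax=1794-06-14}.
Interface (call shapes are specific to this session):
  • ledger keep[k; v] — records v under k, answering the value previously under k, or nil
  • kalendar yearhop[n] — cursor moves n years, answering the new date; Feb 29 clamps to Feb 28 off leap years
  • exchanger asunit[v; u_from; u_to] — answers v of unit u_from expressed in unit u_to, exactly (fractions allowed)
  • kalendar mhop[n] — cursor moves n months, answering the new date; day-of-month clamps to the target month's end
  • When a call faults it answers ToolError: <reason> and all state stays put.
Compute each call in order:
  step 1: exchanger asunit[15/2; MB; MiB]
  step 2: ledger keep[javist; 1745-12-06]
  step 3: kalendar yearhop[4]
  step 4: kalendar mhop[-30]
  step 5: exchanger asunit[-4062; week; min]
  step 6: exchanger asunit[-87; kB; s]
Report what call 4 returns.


Answer: 2022-05-26

Derivation:
I call exchanger asunit on v→15/2, u_from→MB, u_to→MiB, — result: 234375/32768.
I try ledger keep on k→javist, v→1745-12-06, which returns nil.
Using kalendar yearhop on n→4, which returns 2024-11-26.
Next I call kalendar mhop on n→-30: 2022-05-26.
I call exchanger asunit on v→-4062, u_from→week, u_to→min, which returns -40944960.
I use exchanger asunit on v→-87, u_from→kB, u_to→s, — result: ToolError: incompatible units.


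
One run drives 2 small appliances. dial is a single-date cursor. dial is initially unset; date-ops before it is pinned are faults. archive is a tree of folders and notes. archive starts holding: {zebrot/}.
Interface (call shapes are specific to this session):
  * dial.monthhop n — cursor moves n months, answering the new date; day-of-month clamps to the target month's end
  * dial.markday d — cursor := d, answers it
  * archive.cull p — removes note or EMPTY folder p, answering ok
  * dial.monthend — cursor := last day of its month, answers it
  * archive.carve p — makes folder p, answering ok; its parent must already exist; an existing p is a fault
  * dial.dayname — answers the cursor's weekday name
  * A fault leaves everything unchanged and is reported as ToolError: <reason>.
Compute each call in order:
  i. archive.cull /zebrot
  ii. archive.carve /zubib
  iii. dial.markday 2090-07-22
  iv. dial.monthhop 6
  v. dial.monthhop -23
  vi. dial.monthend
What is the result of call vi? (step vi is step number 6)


-> cull(p→/zebrot)
<- ok
-> carve(p→/zubib)
<- ok
-> markday(d→2090-07-22)
<- 2090-07-22
-> monthhop(n→6)
<- 2091-01-22
-> monthhop(n→-23)
<- 2089-02-22
-> monthend()
<- 2089-02-28

Answer: 2089-02-28


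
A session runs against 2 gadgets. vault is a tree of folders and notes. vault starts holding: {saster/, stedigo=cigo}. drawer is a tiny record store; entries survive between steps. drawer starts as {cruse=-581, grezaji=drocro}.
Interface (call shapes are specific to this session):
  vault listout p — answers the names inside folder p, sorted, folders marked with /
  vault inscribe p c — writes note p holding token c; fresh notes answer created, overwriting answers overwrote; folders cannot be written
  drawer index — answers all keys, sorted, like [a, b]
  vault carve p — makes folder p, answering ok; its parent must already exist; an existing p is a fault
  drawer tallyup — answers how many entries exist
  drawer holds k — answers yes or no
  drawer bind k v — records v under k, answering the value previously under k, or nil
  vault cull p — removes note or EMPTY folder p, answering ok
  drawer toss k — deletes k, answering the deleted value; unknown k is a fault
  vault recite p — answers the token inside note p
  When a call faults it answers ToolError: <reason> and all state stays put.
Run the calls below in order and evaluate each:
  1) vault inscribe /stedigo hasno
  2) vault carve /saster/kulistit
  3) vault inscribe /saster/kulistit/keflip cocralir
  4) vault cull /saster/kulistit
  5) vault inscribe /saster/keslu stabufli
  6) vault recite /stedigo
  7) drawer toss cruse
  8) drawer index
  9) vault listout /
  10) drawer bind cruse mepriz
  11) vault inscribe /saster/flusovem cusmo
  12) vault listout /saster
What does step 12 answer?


Answer: [flusovem, keslu, kulistit/]

Derivation:
I call vault inscribe using p=/stedigo, c=hasno, and get overwrote.
Next I call vault carve using p=/saster/kulistit, → ok.
I invoke vault inscribe using p=/saster/kulistit/keflip, c=cocralir, and see created.
I run vault cull using p=/saster/kulistit, and get ToolError: not empty.
I run vault inscribe using p=/saster/keslu, c=stabufli: created.
I try vault recite using p=/stedigo, and see hasno.
I run drawer toss using k=cruse: -581.
Using drawer index, and observe [grezaji].
I use vault listout using p=/, and get [saster/, stedigo].
Invoking drawer bind using k=cruse, v=mepriz, which returns nil.
Then vault inscribe using p=/saster/flusovem, c=cusmo, → created.
Then vault listout using p=/saster, and see [flusovem, keslu, kulistit/].


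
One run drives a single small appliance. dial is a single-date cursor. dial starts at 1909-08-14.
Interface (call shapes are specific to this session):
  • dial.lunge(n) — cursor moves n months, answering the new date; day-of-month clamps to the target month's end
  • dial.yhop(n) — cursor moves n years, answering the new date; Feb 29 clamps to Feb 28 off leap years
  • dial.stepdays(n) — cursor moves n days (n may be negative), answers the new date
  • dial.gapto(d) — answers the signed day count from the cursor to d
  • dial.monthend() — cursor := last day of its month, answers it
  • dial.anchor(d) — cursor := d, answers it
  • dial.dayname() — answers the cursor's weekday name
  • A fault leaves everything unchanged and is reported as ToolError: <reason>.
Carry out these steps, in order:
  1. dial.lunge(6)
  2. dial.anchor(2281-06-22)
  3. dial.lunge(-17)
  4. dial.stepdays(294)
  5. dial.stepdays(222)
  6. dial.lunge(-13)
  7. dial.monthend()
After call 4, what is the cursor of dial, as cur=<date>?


CALL dial.lunge[n='6']
RET  1910-02-14
CALL dial.anchor[d='2281-06-22']
RET  2281-06-22
CALL dial.lunge[n='-17']
RET  2280-01-22
CALL dial.stepdays[n='294']
RET  2280-11-11
CALL dial.stepdays[n='222']
RET  2281-06-21
CALL dial.lunge[n='-13']
RET  2280-05-21
CALL dial.monthend[]
RET  2280-05-31

Answer: cur=2280-11-11


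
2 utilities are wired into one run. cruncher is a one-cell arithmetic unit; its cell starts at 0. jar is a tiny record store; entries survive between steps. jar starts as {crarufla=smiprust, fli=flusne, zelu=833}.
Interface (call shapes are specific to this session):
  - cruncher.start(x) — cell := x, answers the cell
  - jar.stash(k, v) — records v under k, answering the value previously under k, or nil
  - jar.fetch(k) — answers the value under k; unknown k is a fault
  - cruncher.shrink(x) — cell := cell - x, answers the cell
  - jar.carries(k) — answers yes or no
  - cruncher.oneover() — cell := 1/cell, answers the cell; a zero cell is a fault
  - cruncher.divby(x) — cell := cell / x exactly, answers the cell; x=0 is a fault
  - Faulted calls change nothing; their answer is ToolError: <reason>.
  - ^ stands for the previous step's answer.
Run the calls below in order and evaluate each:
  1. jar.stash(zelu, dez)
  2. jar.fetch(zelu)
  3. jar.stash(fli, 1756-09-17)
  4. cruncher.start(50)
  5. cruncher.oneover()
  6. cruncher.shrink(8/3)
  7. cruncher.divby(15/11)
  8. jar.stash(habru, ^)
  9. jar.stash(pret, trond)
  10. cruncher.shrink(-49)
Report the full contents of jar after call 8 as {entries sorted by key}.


// 1. jar.stash(k='zelu', v='dez') => 833
// 2. jar.fetch(k='zelu') => dez
// 3. jar.stash(k='fli', v='1756-09-17') => flusne
// 4. cruncher.start(x='50') => 50
// 5. cruncher.oneover() => 1/50
// 6. cruncher.shrink(x='8/3') => -397/150
// 7. cruncher.divby(x='15/11') => -4367/2250
// 8. jar.stash(k='habru', v='^') => nil
// 9. jar.stash(k='pret', v='trond') => nil
// 10. cruncher.shrink(x='-49') => 105883/2250

Answer: {crarufla=smiprust, fli=1756-09-17, habru=-4367/2250, zelu=dez}


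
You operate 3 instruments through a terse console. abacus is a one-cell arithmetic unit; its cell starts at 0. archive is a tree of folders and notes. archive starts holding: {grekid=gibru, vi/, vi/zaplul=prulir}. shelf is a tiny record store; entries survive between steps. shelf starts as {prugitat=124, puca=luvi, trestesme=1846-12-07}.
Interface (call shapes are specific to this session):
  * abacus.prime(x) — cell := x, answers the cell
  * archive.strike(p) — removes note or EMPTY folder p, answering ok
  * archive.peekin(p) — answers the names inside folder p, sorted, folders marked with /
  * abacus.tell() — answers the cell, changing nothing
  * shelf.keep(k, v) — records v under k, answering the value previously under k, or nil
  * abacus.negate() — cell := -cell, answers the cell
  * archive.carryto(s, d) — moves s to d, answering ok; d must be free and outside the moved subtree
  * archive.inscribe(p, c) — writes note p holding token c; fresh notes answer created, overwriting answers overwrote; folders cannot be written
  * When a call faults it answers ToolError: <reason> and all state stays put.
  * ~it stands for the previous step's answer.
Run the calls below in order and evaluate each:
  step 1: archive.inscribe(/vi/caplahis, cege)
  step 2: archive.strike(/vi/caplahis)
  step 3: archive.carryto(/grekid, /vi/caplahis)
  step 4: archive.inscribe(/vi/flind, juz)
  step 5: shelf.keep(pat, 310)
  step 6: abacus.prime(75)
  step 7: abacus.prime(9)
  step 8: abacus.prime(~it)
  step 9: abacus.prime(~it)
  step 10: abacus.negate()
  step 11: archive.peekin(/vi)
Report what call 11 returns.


Answer: [caplahis, flind, zaplul]

Derivation:
·→ inscribe(p→/vi/caplahis, c→cege)
·← created
·→ strike(p→/vi/caplahis)
·← ok
·→ carryto(s→/grekid, d→/vi/caplahis)
·← ok
·→ inscribe(p→/vi/flind, c→juz)
·← created
·→ keep(k→pat, v→310)
·← nil
·→ prime(x→75)
·← 75
·→ prime(x→9)
·← 9
·→ prime(x→~it)
·← 9
·→ prime(x→~it)
·← 9
·→ negate()
·← -9
·→ peekin(p→/vi)
·← [caplahis, flind, zaplul]


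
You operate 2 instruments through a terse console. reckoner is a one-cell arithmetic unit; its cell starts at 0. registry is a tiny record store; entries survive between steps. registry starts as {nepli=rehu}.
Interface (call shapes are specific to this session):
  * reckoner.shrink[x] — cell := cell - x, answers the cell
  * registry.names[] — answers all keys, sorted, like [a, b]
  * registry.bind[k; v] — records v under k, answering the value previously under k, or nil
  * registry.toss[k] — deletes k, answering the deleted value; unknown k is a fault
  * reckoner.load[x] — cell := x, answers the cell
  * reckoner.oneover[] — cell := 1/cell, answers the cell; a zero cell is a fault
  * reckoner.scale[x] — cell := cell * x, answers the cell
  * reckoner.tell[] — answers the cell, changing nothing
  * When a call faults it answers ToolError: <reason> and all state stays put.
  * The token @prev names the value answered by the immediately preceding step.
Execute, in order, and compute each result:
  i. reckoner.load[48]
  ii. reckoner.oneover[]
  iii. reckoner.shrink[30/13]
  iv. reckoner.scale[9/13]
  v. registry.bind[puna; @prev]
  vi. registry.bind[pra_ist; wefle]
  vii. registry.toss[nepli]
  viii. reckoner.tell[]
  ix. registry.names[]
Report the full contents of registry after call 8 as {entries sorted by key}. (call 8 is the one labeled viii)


// 1. reckoner.load(x='48') ~> 48
// 2. reckoner.oneover() ~> 1/48
// 3. reckoner.shrink(x='30/13') ~> -1427/624
// 4. reckoner.scale(x='9/13') ~> -4281/2704
// 5. registry.bind(k='puna', v='@prev') ~> nil
// 6. registry.bind(k='pra_ist', v='wefle') ~> nil
// 7. registry.toss(k='nepli') ~> rehu
// 8. reckoner.tell() ~> -4281/2704
// 9. registry.names() ~> [pra_ist, puna]

Answer: {pra_ist=wefle, puna=-4281/2704}


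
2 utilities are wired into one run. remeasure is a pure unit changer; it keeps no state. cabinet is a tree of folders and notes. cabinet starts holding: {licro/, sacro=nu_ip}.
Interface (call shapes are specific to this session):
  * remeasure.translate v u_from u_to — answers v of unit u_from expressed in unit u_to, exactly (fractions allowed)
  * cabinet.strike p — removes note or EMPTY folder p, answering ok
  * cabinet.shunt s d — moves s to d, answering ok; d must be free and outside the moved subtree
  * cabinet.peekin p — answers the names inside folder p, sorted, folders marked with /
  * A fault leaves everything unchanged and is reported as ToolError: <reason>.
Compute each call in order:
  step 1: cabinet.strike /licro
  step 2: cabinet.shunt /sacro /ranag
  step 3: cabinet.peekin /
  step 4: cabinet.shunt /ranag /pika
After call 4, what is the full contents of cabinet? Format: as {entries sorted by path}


Act: cabinet.strike[p: /licro]
Obs: ok
Act: cabinet.shunt[s: /sacro; d: /ranag]
Obs: ok
Act: cabinet.peekin[p: /]
Obs: [ranag]
Act: cabinet.shunt[s: /ranag; d: /pika]
Obs: ok

Answer: {pika=nu_ip}


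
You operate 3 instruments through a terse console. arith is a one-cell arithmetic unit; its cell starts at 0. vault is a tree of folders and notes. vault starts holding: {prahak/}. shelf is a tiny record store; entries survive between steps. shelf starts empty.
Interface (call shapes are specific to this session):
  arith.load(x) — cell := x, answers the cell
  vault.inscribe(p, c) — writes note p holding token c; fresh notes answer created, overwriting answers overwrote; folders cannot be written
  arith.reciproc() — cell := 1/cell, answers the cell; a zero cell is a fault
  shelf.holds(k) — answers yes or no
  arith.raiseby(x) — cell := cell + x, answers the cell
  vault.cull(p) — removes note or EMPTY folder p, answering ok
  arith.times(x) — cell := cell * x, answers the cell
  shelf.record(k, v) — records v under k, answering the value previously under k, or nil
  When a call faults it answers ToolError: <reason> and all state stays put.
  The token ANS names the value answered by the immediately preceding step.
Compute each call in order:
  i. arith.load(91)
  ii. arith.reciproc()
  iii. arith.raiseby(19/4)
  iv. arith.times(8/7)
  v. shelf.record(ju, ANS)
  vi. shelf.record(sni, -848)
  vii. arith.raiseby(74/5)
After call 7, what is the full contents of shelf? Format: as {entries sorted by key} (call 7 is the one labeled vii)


Answer: {ju=3466/637, sni=-848}

Derivation:
Act: load[x→91]
Obs: 91
Act: reciproc[]
Obs: 1/91
Act: raiseby[x→19/4]
Obs: 1733/364
Act: times[x→8/7]
Obs: 3466/637
Act: record[k→ju; v→ANS]
Obs: nil
Act: record[k→sni; v→-848]
Obs: nil
Act: raiseby[x→74/5]
Obs: 64468/3185


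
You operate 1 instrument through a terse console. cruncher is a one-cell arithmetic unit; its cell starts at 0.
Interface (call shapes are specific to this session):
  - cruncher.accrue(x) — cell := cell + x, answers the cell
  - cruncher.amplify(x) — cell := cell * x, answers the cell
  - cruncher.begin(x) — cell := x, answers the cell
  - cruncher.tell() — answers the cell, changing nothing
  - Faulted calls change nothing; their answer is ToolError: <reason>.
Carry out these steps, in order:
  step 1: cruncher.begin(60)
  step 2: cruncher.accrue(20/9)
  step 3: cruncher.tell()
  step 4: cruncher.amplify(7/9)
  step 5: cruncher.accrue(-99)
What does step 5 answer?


-> cruncher.begin(x='60')
<- 60
-> cruncher.accrue(x='20/9')
<- 560/9
-> cruncher.tell()
<- 560/9
-> cruncher.amplify(x='7/9')
<- 3920/81
-> cruncher.accrue(x='-99')
<- -4099/81

Answer: -4099/81


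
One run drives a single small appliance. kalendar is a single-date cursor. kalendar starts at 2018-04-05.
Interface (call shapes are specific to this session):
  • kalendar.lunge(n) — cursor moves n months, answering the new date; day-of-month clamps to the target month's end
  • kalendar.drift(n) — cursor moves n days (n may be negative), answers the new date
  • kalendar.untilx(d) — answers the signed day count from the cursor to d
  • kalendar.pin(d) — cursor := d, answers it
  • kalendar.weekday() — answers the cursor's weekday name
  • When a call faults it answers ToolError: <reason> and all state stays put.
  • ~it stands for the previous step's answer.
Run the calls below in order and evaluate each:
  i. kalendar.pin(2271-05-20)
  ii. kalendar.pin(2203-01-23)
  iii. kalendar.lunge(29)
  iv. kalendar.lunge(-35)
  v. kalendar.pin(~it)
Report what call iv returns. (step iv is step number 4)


Answer: 2202-07-23

Derivation:
$ pin d='2271-05-20'
= 2271-05-20
$ pin d='2203-01-23'
= 2203-01-23
$ lunge n='29'
= 2205-06-23
$ lunge n='-35'
= 2202-07-23
$ pin d='~it'
= 2202-07-23


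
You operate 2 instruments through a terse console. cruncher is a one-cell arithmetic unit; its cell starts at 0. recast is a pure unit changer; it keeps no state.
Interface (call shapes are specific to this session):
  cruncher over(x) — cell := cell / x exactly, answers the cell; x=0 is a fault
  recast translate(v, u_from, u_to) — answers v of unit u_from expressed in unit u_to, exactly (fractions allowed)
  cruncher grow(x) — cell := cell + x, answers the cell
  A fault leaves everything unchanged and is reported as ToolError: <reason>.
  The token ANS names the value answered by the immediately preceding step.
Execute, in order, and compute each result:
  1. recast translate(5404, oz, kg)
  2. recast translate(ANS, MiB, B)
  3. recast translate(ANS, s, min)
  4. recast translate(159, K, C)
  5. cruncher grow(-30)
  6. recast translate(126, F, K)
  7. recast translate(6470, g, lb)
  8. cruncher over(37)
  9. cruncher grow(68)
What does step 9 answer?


Answer: 2486/37

Derivation:
Do: recast translate[v→5404; u_from→oz; u_to→kg]
See: 61280329187/400000000
Do: recast translate[v→ANS; u_from→MiB; u_to→B]
See: 62751057087488/390625
Do: recast translate[v→ANS; u_from→s; u_to→min]
See: 15687764271872/5859375
Do: recast translate[v→159; u_from→K; u_to→C]
See: -2283/20
Do: cruncher grow[x→-30]
See: -30
Do: recast translate[v→126; u_from→F; u_to→K]
See: 58567/180
Do: recast translate[v→6470; u_from→g; u_to→lb]
See: 647000000/45359237
Do: cruncher over[x→37]
See: -30/37
Do: cruncher grow[x→68]
See: 2486/37


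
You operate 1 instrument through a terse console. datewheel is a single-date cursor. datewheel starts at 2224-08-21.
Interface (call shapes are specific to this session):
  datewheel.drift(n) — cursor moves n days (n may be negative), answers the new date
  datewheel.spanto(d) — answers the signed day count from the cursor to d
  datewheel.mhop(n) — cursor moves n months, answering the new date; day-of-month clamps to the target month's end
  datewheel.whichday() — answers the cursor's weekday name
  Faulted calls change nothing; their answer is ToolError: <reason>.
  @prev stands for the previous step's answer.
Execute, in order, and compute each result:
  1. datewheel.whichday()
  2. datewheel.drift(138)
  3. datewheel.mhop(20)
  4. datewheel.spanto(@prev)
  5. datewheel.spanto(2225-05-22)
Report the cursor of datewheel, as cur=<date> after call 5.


→ datewheel.whichday()
← Saturday
→ datewheel.drift(n=138)
← 2225-01-06
→ datewheel.mhop(n=20)
← 2226-09-06
→ datewheel.spanto(d=@prev)
← 0
→ datewheel.spanto(d=2225-05-22)
← -472

Answer: cur=2226-09-06


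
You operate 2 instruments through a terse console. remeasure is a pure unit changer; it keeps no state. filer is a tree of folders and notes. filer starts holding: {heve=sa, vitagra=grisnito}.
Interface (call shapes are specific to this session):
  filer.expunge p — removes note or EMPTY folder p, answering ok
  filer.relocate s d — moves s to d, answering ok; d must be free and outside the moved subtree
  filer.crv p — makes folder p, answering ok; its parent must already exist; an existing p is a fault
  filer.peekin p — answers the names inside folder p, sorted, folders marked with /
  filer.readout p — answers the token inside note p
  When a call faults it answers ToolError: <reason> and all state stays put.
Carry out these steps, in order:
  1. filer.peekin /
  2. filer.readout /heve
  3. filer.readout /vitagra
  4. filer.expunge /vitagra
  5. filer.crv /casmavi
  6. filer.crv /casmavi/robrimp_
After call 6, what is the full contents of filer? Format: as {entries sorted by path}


// 1. peekin(p=/) : [heve, vitagra]
// 2. readout(p=/heve) : sa
// 3. readout(p=/vitagra) : grisnito
// 4. expunge(p=/vitagra) : ok
// 5. crv(p=/casmavi) : ok
// 6. crv(p=/casmavi/robrimp_) : ok

Answer: {casmavi/, casmavi/robrimp_/, heve=sa}


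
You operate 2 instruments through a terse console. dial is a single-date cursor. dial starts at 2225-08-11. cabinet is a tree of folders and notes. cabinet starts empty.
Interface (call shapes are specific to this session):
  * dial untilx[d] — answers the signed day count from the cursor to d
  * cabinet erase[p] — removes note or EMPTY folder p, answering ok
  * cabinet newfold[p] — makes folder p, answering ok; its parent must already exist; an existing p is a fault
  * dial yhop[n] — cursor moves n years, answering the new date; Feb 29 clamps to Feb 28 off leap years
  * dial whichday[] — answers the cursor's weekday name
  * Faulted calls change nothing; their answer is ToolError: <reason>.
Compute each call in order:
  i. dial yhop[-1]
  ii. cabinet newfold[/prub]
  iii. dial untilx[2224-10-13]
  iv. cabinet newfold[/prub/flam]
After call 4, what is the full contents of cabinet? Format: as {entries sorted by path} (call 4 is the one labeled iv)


% dial yhop n→-1
[out] 2224-08-11
% cabinet newfold p→/prub
[out] ok
% dial untilx d→2224-10-13
[out] 63
% cabinet newfold p→/prub/flam
[out] ok

Answer: {prub/, prub/flam/}


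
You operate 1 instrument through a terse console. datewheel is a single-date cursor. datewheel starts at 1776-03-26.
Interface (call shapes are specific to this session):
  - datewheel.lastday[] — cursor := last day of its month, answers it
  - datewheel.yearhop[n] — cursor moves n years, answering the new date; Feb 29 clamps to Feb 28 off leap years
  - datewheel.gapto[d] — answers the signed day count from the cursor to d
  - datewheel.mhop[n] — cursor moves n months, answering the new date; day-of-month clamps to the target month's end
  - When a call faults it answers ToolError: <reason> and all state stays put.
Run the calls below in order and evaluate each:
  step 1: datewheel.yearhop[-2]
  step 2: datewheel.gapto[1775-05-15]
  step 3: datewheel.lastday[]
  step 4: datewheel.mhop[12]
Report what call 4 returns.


% datewheel.yearhop -2
[out] 1774-03-26
% datewheel.gapto 1775-05-15
[out] 415
% datewheel.lastday
[out] 1774-03-31
% datewheel.mhop 12
[out] 1775-03-31

Answer: 1775-03-31


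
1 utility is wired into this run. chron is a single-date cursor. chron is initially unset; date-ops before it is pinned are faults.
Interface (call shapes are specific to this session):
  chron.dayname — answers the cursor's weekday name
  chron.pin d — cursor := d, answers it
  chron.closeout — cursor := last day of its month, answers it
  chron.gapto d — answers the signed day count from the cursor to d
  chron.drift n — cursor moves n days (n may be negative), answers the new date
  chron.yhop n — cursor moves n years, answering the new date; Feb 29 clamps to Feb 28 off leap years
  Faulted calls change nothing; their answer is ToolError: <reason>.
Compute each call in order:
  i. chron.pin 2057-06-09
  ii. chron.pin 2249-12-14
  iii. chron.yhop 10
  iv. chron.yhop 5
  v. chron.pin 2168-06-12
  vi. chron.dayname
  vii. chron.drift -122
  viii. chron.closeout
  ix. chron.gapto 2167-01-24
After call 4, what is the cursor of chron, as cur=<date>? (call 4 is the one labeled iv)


Answer: cur=2264-12-14

Derivation:
I try pin on d='2057-06-09', and get 2057-06-09.
I call pin on d='2249-12-14': 2249-12-14.
I call yhop on n='10', which returns 2259-12-14.
I use yhop on n='5', which returns 2264-12-14.
I call pin on d='2168-06-12': 2168-06-12.
I try dayname(), giving Sunday.
Invoking drift on n='-122': 2168-02-11.
Now I run closeout, giving 2168-02-29.
Calling gapto on d='2167-01-24': -401.


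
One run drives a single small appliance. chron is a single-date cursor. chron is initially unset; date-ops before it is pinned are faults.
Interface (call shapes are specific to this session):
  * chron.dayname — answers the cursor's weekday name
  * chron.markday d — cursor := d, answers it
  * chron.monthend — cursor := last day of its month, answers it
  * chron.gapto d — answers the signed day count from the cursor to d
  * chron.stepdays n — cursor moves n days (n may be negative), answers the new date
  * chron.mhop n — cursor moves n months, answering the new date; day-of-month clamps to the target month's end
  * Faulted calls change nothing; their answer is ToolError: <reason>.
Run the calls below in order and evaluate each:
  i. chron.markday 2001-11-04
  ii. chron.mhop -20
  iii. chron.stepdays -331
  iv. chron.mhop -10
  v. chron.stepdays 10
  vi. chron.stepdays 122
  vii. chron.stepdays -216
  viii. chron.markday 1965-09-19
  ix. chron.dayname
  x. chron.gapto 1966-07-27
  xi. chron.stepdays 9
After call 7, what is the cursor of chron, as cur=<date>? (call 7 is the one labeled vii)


$ chron.markday d: 2001-11-04
  2001-11-04
$ chron.mhop n: -20
  2000-03-04
$ chron.stepdays n: -331
  1999-04-08
$ chron.mhop n: -10
  1998-06-08
$ chron.stepdays n: 10
  1998-06-18
$ chron.stepdays n: 122
  1998-10-18
$ chron.stepdays n: -216
  1998-03-16
$ chron.markday d: 1965-09-19
  1965-09-19
$ chron.dayname
  Sunday
$ chron.gapto d: 1966-07-27
  311
$ chron.stepdays n: 9
  1965-09-28

Answer: cur=1998-03-16


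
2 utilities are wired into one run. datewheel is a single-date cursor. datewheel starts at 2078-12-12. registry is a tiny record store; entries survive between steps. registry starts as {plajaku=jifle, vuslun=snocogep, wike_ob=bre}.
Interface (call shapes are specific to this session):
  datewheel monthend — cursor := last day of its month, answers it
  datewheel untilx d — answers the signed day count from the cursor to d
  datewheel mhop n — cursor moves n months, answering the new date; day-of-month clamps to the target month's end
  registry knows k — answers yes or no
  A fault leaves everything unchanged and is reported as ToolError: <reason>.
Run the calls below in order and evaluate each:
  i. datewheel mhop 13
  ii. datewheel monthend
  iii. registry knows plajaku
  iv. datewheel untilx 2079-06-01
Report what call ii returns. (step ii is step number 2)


Answer: 2080-01-31

Derivation:
-> datewheel mhop(n='13')
<- 2080-01-12
-> datewheel monthend()
<- 2080-01-31
-> registry knows(k='plajaku')
<- yes
-> datewheel untilx(d='2079-06-01')
<- -244


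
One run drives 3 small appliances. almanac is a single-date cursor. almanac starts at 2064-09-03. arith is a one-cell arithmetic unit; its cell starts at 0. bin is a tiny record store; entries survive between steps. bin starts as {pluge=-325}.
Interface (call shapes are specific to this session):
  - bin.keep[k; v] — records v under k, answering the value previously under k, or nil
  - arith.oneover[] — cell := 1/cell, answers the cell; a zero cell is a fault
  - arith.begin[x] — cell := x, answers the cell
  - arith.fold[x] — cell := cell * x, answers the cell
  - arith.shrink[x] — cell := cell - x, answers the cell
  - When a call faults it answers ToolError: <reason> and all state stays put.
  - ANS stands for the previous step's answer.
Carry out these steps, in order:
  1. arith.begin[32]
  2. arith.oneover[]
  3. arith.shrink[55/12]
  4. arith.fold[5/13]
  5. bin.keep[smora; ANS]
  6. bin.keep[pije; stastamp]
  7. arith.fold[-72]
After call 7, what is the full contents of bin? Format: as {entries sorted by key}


~$ arith.begin x=32
= 32
~$ arith.oneover
= 1/32
~$ arith.shrink x=55/12
= -437/96
~$ arith.fold x=5/13
= -2185/1248
~$ bin.keep k=smora v=ANS
= nil
~$ bin.keep k=pije v=stastamp
= nil
~$ arith.fold x=-72
= 6555/52

Answer: {pije=stastamp, pluge=-325, smora=-2185/1248}


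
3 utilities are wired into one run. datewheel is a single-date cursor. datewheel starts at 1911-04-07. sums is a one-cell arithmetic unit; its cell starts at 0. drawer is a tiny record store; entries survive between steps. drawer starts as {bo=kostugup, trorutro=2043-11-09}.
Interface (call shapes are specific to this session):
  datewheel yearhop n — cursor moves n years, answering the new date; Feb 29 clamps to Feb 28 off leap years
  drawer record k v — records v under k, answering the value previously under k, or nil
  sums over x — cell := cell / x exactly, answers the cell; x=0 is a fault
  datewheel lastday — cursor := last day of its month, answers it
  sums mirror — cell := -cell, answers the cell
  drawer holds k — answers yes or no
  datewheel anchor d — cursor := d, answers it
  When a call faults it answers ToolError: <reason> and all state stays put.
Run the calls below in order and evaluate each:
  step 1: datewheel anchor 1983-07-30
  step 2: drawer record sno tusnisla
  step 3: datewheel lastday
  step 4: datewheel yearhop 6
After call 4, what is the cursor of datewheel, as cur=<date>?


Answer: cur=1989-07-31

Derivation:
Invoking datewheel anchor using d=1983-07-30, — result: 1983-07-30.
Next I call drawer record using k=sno, v=tusnisla, and see nil.
I use datewheel lastday, → 1983-07-31.
I try datewheel yearhop using n=6, → 1989-07-31.


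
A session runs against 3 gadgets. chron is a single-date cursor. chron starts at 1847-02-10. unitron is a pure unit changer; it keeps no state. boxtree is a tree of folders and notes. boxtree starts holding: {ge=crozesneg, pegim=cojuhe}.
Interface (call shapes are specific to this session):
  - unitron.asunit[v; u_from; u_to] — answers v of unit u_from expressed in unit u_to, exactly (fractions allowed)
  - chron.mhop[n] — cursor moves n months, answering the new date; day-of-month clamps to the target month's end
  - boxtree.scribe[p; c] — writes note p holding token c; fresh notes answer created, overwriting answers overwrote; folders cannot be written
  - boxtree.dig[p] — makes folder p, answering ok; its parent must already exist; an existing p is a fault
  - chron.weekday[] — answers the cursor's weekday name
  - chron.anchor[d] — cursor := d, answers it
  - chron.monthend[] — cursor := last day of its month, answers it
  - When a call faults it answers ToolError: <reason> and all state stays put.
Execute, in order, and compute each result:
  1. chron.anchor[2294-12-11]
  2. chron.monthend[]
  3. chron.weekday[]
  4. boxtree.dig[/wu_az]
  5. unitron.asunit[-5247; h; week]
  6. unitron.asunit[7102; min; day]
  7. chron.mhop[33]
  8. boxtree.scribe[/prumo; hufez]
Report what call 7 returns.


Then chron.anchor with d=2294-12-11, giving 2294-12-11.
I invoke chron.monthend, which returns 2294-12-31.
I try chron.weekday, giving Monday.
I use boxtree.dig with p=/wu_az, — result: ok.
Invoking unitron.asunit with v=-5247, u_from=h, u_to=week: -1749/56.
Invoking unitron.asunit with v=7102, u_from=min, u_to=day, and see 3551/720.
I call chron.mhop with n=33, → 2297-09-30.
I invoke boxtree.scribe with p=/prumo, c=hufez, and get created.

Answer: 2297-09-30


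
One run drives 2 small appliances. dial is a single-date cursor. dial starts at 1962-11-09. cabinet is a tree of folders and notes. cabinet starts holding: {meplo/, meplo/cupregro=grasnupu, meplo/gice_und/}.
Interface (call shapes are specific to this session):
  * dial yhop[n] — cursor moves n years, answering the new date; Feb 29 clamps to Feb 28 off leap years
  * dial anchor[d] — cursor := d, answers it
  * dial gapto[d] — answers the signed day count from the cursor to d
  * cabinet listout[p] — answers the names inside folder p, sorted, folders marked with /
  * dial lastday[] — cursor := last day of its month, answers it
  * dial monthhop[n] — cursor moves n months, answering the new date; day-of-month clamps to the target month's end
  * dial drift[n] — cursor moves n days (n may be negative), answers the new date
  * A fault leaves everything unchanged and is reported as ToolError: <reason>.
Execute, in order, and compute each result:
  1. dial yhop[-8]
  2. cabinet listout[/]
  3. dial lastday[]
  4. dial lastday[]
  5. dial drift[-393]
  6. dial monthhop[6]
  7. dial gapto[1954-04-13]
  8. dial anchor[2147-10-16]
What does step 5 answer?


Answer: 1953-11-02

Derivation:
-- dial yhop(n: -8) : 1954-11-09
-- cabinet listout(p: /) : [meplo/]
-- dial lastday() : 1954-11-30
-- dial lastday() : 1954-11-30
-- dial drift(n: -393) : 1953-11-02
-- dial monthhop(n: 6) : 1954-05-02
-- dial gapto(d: 1954-04-13) : -19
-- dial anchor(d: 2147-10-16) : 2147-10-16
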